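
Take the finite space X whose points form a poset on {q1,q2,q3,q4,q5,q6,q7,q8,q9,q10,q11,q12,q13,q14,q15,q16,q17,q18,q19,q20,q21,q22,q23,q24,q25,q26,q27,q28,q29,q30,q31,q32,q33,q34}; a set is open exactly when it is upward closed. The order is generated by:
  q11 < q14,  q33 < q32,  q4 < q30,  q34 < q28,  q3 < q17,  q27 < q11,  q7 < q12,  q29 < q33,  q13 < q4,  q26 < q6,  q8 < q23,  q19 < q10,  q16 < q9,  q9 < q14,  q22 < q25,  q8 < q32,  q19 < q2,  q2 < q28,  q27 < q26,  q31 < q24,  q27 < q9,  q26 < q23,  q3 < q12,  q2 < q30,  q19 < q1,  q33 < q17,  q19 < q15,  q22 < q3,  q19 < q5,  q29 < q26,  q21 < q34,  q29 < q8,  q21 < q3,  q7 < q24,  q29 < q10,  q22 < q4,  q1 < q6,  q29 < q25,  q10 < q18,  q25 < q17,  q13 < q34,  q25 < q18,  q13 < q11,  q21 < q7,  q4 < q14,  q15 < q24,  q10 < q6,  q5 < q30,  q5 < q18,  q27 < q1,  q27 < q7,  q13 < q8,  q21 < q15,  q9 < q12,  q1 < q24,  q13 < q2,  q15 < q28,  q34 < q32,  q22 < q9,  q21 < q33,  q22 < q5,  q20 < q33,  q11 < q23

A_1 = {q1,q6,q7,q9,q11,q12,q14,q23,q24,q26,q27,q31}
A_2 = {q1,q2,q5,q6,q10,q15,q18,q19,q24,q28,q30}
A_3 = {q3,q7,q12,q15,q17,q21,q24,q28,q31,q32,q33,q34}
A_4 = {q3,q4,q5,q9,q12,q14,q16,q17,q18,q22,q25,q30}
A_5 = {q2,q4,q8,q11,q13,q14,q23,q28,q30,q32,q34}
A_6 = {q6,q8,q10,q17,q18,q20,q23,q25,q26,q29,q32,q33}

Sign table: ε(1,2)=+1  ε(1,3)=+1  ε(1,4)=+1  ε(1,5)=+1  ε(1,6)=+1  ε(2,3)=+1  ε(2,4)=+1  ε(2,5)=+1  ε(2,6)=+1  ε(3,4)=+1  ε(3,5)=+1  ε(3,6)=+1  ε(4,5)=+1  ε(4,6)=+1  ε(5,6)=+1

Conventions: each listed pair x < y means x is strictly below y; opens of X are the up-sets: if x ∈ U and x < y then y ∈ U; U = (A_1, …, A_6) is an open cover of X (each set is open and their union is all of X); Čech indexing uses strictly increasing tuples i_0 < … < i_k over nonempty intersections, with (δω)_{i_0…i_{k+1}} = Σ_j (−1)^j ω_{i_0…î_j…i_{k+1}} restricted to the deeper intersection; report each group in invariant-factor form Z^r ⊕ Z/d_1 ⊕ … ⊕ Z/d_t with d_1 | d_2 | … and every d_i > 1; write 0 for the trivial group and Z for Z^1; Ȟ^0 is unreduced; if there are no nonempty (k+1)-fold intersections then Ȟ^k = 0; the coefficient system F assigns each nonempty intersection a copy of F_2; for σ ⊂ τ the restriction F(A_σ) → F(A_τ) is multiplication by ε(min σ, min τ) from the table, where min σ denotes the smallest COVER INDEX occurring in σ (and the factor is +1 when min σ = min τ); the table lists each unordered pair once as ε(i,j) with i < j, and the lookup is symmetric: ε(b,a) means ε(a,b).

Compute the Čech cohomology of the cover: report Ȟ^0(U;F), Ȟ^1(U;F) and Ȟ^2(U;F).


Ȟ^0 ≅ Z/2, Ȟ^1 ≅ Z/2 and Ȟ^2 ≅ Z/2

nonempty overlaps:
  A12={q1,q6,q24} A13={q7,q12,q24,q31} A14={q9,q12,q14} A15={q11,q14,q23} A16={q6,q23,q26} A23={q15,q24,q28} A24={q5,q18,q30} A25={q2,q28,q30} A26={q6,q10,q18} A34={q3,q12,q17} A35={q28,q32,q34} A36={q17,q32,q33} A45={q4,q14,q30} A46={q17,q18,q25} A56={q8,q23,q32}
  A123={q24} A126={q6} A134={q12} A145={q14} A156={q23} A235={q28} A245={q30} A246={q18} A346={q17} A356={q32}
C dims 6,15,10; δ0: rk_F2 5; δ1: rk_F2 9
degree 0: 6−5−0 = 1 → Ȟ^0 ≅ Z/2
degree 1: 15−9−5 = 1 → Ȟ^1 ≅ Z/2
degree 2: 10−0−9 = 1 → Ȟ^2 ≅ Z/2


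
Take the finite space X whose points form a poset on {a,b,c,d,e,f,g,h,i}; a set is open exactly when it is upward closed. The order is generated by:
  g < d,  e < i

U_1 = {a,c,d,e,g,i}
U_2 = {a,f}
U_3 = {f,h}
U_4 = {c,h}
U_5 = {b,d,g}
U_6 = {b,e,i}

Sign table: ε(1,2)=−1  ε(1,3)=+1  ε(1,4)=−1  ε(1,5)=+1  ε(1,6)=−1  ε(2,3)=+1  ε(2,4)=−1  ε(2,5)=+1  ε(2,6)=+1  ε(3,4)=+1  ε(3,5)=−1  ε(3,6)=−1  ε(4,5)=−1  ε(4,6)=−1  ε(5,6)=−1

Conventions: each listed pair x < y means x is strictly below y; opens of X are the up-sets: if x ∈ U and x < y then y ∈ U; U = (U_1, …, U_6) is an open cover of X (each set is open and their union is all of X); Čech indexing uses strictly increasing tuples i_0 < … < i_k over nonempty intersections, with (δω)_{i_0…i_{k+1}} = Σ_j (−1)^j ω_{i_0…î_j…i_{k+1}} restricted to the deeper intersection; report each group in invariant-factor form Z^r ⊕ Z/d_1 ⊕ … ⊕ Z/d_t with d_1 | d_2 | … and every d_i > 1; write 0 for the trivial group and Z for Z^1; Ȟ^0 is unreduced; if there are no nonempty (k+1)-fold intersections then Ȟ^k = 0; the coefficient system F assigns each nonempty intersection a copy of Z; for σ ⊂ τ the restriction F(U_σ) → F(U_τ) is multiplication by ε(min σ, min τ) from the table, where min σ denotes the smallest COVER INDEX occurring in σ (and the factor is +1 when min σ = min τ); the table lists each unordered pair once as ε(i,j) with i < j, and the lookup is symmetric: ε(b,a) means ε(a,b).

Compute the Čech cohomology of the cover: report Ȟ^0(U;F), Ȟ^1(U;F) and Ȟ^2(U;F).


nerve simplices:
  U12={a} U14={c} U15={d,g} U16={e,i} U23={f} U34={h} U56={b}
C dims 6,7; δ0: rk 5, SNF 1^5
degree 0: 6−5−0 = 1 → Ȟ^0 ≅ Z
degree 1: 7−0−5 = 2 → Ȟ^1 ≅ Z^2
degree 2: 0−0−0 = 0 → Ȟ^2 ≅ 0

Ȟ^0 ≅ Z; Ȟ^1 ≅ Z^2; Ȟ^2 ≅ 0


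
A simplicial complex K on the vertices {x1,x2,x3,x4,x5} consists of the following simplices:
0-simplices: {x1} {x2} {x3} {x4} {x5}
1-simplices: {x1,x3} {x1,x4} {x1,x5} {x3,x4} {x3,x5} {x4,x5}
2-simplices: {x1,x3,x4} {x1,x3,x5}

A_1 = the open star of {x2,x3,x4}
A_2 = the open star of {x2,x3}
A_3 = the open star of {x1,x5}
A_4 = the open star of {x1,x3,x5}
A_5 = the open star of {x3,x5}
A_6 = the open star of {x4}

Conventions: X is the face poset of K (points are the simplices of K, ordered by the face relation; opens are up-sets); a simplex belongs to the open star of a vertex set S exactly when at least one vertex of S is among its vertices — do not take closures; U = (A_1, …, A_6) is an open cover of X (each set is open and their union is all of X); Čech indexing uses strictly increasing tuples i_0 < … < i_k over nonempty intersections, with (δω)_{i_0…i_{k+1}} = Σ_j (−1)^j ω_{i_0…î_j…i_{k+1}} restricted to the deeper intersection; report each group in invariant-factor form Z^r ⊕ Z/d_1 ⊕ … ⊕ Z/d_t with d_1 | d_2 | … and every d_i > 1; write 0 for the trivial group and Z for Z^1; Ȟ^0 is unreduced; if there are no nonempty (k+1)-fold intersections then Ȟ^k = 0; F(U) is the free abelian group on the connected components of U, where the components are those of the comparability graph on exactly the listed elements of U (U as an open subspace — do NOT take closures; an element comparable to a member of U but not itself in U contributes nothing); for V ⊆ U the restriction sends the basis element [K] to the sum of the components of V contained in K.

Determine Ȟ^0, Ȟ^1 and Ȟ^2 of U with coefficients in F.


Ȟ^0 = Z^2,  Ȟ^1 = Z,  Ȟ^2 = 0

intersection data:
  A1={{x2},{x3},{x4},{x1,x3},{x1,x4},{x3,x4},{x3,x5},{x4,x5},{x1,x3,x4},{x1,x3,x5}} A2={{x2},{x3},{x1,x3},{x3,x4},{x3,x5},{x1,x3,x4},{x1,x3,x5}} A3={{x1},{x5},{x1,x3},{x1,x4},{x1,x5},{x3,x5},{x4,x5},{x1,x3,x4},{x1,x3,x5}} A4={{x1},{x3},{x5},{x1,x3},{x1,x4},{x1,x5},{x3,x4},{x3,x5},{x4,x5},{x1,x3,x4},{x1,x3,x5}} A5={{x3},{x5},{x1,x3},{x1,x5},{x3,x4},{x3,x5},{x4,x5},{x1,x3,x4},{x1,x3,x5}} A6={{x4},{x1,x4},{x3,x4},{x4,x5},{x1,x3,x4}}
  A12={{x2},{x3},{x1,x3},{x3,x4},{x3,x5},{x1,x3,x4},{x1,x3,x5}} A13={{x1,x3},{x1,x4},{x3,x5},{x4,x5},{x1,x3,x4},{x1,x3,x5}} A14={{x3},{x1,x3},{x1,x4},{x3,x4},{x3,x5},{x4,x5},{x1,x3,x4},{x1,x3,x5}} A15={{x3},{x1,x3},{x3,x4},{x3,x5},{x4,x5},{x1,x3,x4},{x1,x3,x5}} A16={{x4},{x1,x4},{x3,x4},{x4,x5},{x1,x3,x4}} A23={{x1,x3},{x3,x5},{x1,x3,x4},{x1,x3,x5}} A24={{x3},{x1,x3},{x3,x4},{x3,x5},{x1,x3,x4},{x1,x3,x5}} A25={{x3},{x1,x3},{x3,x4},{x3,x5},{x1,x3,x4},{x1,x3,x5}} A26={{x3,x4},{x1,x3,x4}} A34={{x1},{x5},{x1,x3},{x1,x4},{x1,x5},{x3,x5},{x4,x5},{x1,x3,x4},{x1,x3,x5}} A35={{x5},{x1,x3},{x1,x5},{x3,x5},{x4,x5},{x1,x3,x4},{x1,x3,x5}} A36={{x1,x4},{x4,x5},{x1,x3,x4}} A45={{x3},{x5},{x1,x3},{x1,x5},{x3,x4},{x3,x5},{x4,x5},{x1,x3,x4},{x1,x3,x5}} A46={{x1,x4},{x3,x4},{x4,x5},{x1,x3,x4}} A56={{x3,x4},{x4,x5},{x1,x3,x4}}
  A123={{x1,x3},{x3,x5},{x1,x3,x4},{x1,x3,x5}} A124={{x3},{x1,x3},{x3,x4},{x3,x5},{x1,x3,x4},{x1,x3,x5}} A125={{x3},{x1,x3},{x3,x4},{x3,x5},{x1,x3,x4},{x1,x3,x5}} A126={{x3,x4},{x1,x3,x4}} A134={{x1,x3},{x1,x4},{x3,x5},{x4,x5},{x1,x3,x4},{x1,x3,x5}} A135={{x1,x3},{x3,x5},{x4,x5},{x1,x3,x4},{x1,x3,x5}} A136={{x1,x4},{x4,x5},{x1,x3,x4}} A145={{x3},{x1,x3},{x3,x4},{x3,x5},{x4,x5},{x1,x3,x4},{x1,x3,x5}} A146={{x1,x4},{x3,x4},{x4,x5},{x1,x3,x4}} A156={{x3,x4},{x4,x5},{x1,x3,x4}} A234={{x1,x3},{x3,x5},{x1,x3,x4},{x1,x3,x5}} A235={{x1,x3},{x3,x5},{x1,x3,x4},{x1,x3,x5}} A236={{x1,x3,x4}} A245={{x3},{x1,x3},{x3,x4},{x3,x5},{x1,x3,x4},{x1,x3,x5}} A246={{x3,x4},{x1,x3,x4}} A256={{x3,x4},{x1,x3,x4}} A345={{x5},{x1,x3},{x1,x5},{x3,x5},{x4,x5},{x1,x3,x4},{x1,x3,x5}} A346={{x1,x4},{x4,x5},{x1,x3,x4}} A356={{x4,x5},{x1,x3,x4}} A456={{x3,x4},{x4,x5},{x1,x3,x4}}
  A1234={{x1,x3},{x3,x5},{x1,x3,x4},{x1,x3,x5}} A1235={{x1,x3},{x3,x5},{x1,x3,x4},{x1,x3,x5}} A1236={{x1,x3,x4}} A1245={{x3},{x1,x3},{x3,x4},{x3,x5},{x1,x3,x4},{x1,x3,x5}} A1246={{x3,x4},{x1,x3,x4}} A1256={{x3,x4},{x1,x3,x4}} A1345={{x1,x3},{x3,x5},{x4,x5},{x1,x3,x4},{x1,x3,x5}} A1346={{x1,x4},{x4,x5},{x1,x3,x4}} A1356={{x4,x5},{x1,x3,x4}} A1456={{x3,x4},{x4,x5},{x1,x3,x4}} A2345={{x1,x3},{x3,x5},{x1,x3,x4},{x1,x3,x5}} A2346={{x1,x3,x4}} A2356={{x1,x3,x4}} A2456={{x3,x4},{x1,x3,x4}} A3456={{x4,x5},{x1,x3,x4}}
  A12345={{x1,x3},{x3,x5},{x1,x3,x4},{x1,x3,x5}} A12346={{x1,x3,x4}} A12356={{x1,x3,x4}} A12456={{x3,x4},{x1,x3,x4}} A13456={{x4,x5},{x1,x3,x4}} A23456={{x1,x3,x4}}
  A123456={{x1,x3,x4}}
components per intersection:
  A1: {{x2}} {{x3},{x4},{x1,x3},{x1,x4},{x3,x4},{x3,x5},{x4,x5},{x1,x3,x4},{x1,x3,x5}}
  A2: {{x2}} {{x3},{x1,x3},{x3,x4},{x3,x5},{x1,x3,x4},{x1,x3,x5}}
  A3: {{x1},{x5},{x1,x3},{x1,x4},{x1,x5},{x3,x5},{x4,x5},{x1,x3,x4},{x1,x3,x5}}
  A4: {{x1},{x3},{x5},{x1,x3},{x1,x4},{x1,x5},{x3,x4},{x3,x5},{x4,x5},{x1,x3,x4},{x1,x3,x5}}
  A5: {{x3},{x5},{x1,x3},{x1,x5},{x3,x4},{x3,x5},{x4,x5},{x1,x3,x4},{x1,x3,x5}}
  A6: {{x4},{x1,x4},{x3,x4},{x4,x5},{x1,x3,x4}}
  A12: {{x2}} {{x3},{x1,x3},{x3,x4},{x3,x5},{x1,x3,x4},{x1,x3,x5}}
  A13: {{x1,x3},{x1,x4},{x3,x5},{x1,x3,x4},{x1,x3,x5}} {{x4,x5}}
  A14: {{x3},{x1,x3},{x1,x4},{x3,x4},{x3,x5},{x1,x3,x4},{x1,x3,x5}} {{x4,x5}}
  A15: {{x3},{x1,x3},{x3,x4},{x3,x5},{x1,x3,x4},{x1,x3,x5}} {{x4,x5}}
  A16: {{x4},{x1,x4},{x3,x4},{x4,x5},{x1,x3,x4}}
  A23: {{x1,x3},{x3,x5},{x1,x3,x4},{x1,x3,x5}}
  A24: {{x3},{x1,x3},{x3,x4},{x3,x5},{x1,x3,x4},{x1,x3,x5}}
  A25: {{x3},{x1,x3},{x3,x4},{x3,x5},{x1,x3,x4},{x1,x3,x5}}
  A26: {{x3,x4},{x1,x3,x4}}
  A34: {{x1},{x5},{x1,x3},{x1,x4},{x1,x5},{x3,x5},{x4,x5},{x1,x3,x4},{x1,x3,x5}}
  A35: {{x5},{x1,x3},{x1,x5},{x3,x5},{x4,x5},{x1,x3,x4},{x1,x3,x5}}
  A36: {{x1,x4},{x1,x3,x4}} {{x4,x5}}
  A45: {{x3},{x5},{x1,x3},{x1,x5},{x3,x4},{x3,x5},{x4,x5},{x1,x3,x4},{x1,x3,x5}}
  A46: {{x1,x4},{x3,x4},{x1,x3,x4}} {{x4,x5}}
  A56: {{x3,x4},{x1,x3,x4}} {{x4,x5}}
  A123: {{x1,x3},{x3,x5},{x1,x3,x4},{x1,x3,x5}}
  A124: {{x3},{x1,x3},{x3,x4},{x3,x5},{x1,x3,x4},{x1,x3,x5}}
  A125: {{x3},{x1,x3},{x3,x4},{x3,x5},{x1,x3,x4},{x1,x3,x5}}
  A126: {{x3,x4},{x1,x3,x4}}
  A134: {{x1,x3},{x1,x4},{x3,x5},{x1,x3,x4},{x1,x3,x5}} {{x4,x5}}
  A135: {{x1,x3},{x3,x5},{x1,x3,x4},{x1,x3,x5}} {{x4,x5}}
  A136: {{x1,x4},{x1,x3,x4}} {{x4,x5}}
  A145: {{x3},{x1,x3},{x3,x4},{x3,x5},{x1,x3,x4},{x1,x3,x5}} {{x4,x5}}
  A146: {{x1,x4},{x3,x4},{x1,x3,x4}} {{x4,x5}}
  A156: {{x3,x4},{x1,x3,x4}} {{x4,x5}}
  A234: {{x1,x3},{x3,x5},{x1,x3,x4},{x1,x3,x5}}
  A235: {{x1,x3},{x3,x5},{x1,x3,x4},{x1,x3,x5}}
  A236: {{x1,x3,x4}}
  A245: {{x3},{x1,x3},{x3,x4},{x3,x5},{x1,x3,x4},{x1,x3,x5}}
  A246: {{x3,x4},{x1,x3,x4}}
  A256: {{x3,x4},{x1,x3,x4}}
  A345: {{x5},{x1,x3},{x1,x5},{x3,x5},{x4,x5},{x1,x3,x4},{x1,x3,x5}}
  A346: {{x1,x4},{x1,x3,x4}} {{x4,x5}}
  A356: {{x4,x5}} {{x1,x3,x4}}
  A456: {{x3,x4},{x1,x3,x4}} {{x4,x5}}
  A1234: {{x1,x3},{x3,x5},{x1,x3,x4},{x1,x3,x5}}
  A1235: {{x1,x3},{x3,x5},{x1,x3,x4},{x1,x3,x5}}
  A1236: {{x1,x3,x4}}
  A1245: {{x3},{x1,x3},{x3,x4},{x3,x5},{x1,x3,x4},{x1,x3,x5}}
  A1246: {{x3,x4},{x1,x3,x4}}
  A1256: {{x3,x4},{x1,x3,x4}}
  A1345: {{x1,x3},{x3,x5},{x1,x3,x4},{x1,x3,x5}} {{x4,x5}}
  A1346: {{x1,x4},{x1,x3,x4}} {{x4,x5}}
  A1356: {{x4,x5}} {{x1,x3,x4}}
  A1456: {{x3,x4},{x1,x3,x4}} {{x4,x5}}
  A2345: {{x1,x3},{x3,x5},{x1,x3,x4},{x1,x3,x5}}
  A2346: {{x1,x3,x4}}
  A2356: {{x1,x3,x4}}
  A2456: {{x3,x4},{x1,x3,x4}}
  A3456: {{x4,x5}} {{x1,x3,x4}}
  A12345: {{x1,x3},{x3,x5},{x1,x3,x4},{x1,x3,x5}}
  A12346: {{x1,x3,x4}}
  A12356: {{x1,x3,x4}}
  A12456: {{x3,x4},{x1,x3,x4}}
  A13456: {{x4,x5}} {{x1,x3,x4}}
  A23456: {{x1,x3,x4}}
  A123456: {{x1,x3,x4}}
C dims 8,22,29,20; δ0: rk 6, SNF 1^6; δ1: rk 15, SNF 1^15; δ2: rk 14, SNF 1^14
Ȟ^0 = (8 − 6) − 0 = 2, so Ȟ^0 ≅ Z^2
Ȟ^1 = (22 − 15) − 6 = 1, so Ȟ^1 ≅ Z
Ȟ^2 = (29 − 14) − 15 = 0, so Ȟ^2 ≅ 0


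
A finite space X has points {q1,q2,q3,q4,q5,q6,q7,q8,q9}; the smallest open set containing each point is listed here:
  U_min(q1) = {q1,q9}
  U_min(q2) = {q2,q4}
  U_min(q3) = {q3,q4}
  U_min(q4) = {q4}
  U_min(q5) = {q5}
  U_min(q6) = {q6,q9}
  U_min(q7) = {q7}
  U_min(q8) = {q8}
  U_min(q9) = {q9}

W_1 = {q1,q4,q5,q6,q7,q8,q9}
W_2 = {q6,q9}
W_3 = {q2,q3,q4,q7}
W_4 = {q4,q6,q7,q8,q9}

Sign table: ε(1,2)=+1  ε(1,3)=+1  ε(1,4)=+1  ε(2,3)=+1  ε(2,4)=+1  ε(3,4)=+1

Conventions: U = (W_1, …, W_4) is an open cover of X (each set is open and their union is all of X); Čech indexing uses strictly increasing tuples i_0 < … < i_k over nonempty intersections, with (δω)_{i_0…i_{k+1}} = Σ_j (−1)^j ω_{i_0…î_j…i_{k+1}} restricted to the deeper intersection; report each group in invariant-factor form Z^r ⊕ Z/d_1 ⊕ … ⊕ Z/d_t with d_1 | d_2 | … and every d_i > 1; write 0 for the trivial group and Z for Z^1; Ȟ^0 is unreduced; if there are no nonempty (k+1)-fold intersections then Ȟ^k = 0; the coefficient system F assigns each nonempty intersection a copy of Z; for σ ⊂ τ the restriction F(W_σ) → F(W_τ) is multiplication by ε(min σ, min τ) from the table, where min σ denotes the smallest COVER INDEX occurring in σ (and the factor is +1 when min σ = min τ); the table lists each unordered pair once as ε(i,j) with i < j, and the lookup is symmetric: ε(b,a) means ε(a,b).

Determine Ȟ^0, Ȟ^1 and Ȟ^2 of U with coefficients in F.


Ȟ^0 ≅ Z, Ȟ^1 ≅ 0, Ȟ^2 ≅ 0

cover nerve:
  W12={q6,q9} W13={q4,q7} W14={q4,q6,q7,q8,q9} W24={q6,q9} W34={q4,q7}
  W124={q6,q9} W134={q4,q7}
C dims 4,5,2; δ0: rk 3, SNF 1^3; δ1: rk 2, SNF 1^2
Ȟ^0: (4−3)−0=1 ⇒ Z
Ȟ^1: (5−2)−3=0 ⇒ 0
Ȟ^2: (2−0)−2=0 ⇒ 0


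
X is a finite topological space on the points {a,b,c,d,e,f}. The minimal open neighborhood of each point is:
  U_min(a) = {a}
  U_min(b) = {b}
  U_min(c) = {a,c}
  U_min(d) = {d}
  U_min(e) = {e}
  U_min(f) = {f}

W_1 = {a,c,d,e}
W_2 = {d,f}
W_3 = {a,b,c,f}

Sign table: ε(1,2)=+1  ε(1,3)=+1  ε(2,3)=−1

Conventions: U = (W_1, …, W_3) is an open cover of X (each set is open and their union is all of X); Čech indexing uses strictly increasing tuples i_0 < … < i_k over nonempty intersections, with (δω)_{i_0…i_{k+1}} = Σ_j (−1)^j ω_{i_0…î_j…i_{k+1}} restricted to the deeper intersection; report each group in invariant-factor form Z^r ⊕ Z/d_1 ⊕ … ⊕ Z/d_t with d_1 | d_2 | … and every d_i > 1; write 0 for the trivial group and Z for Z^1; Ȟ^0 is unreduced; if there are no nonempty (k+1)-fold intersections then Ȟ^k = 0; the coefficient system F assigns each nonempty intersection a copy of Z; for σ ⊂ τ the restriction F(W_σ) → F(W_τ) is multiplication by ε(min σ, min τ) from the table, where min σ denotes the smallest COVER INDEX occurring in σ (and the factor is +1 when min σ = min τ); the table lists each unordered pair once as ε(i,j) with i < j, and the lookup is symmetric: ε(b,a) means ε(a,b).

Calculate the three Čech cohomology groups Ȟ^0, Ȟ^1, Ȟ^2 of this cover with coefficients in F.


nonempty overlaps:
  W12={d} W13={a,c} W23={f}
C dims 3,3; δ0: rk 3, SNF 1^2·2
degree 0: 3−3−0 = 0 → Ȟ^0 ≅ 0
degree 1: 3−0−3 = 0 plus torsion [2] → Ȟ^1 ≅ Z/2
degree 2: 0−0−0 = 0 → Ȟ^2 ≅ 0

Ȟ^0 ≅ 0,  Ȟ^1 ≅ Z/2,  Ȟ^2 ≅ 0


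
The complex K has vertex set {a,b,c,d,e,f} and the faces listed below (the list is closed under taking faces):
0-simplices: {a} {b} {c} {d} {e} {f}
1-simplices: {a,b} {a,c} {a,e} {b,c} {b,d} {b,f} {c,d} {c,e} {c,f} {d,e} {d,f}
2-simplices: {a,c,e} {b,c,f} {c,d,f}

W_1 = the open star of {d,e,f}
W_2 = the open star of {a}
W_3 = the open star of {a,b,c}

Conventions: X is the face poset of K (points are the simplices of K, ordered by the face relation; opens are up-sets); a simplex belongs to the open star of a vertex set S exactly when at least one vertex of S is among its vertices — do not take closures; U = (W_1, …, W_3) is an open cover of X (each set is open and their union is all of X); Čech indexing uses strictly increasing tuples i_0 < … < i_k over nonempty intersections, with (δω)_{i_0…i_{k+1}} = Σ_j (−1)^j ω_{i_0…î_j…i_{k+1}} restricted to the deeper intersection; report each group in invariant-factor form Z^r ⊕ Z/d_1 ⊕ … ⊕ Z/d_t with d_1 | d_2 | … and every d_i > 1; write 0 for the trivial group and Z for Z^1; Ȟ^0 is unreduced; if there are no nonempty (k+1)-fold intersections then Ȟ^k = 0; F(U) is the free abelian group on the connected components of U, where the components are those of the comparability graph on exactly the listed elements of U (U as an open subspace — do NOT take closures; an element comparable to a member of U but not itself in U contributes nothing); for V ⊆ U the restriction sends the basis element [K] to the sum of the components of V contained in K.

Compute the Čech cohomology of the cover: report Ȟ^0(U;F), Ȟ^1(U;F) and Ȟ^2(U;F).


Ȟ^0 ≅ Z, Ȟ^1 ≅ Z^2 and Ȟ^2 ≅ 0

intersection data:
  W1={{d},{e},{f},{a,e},{b,d},{b,f},{c,d},{c,e},{c,f},{d,e},{d,f},{a,c,e},{b,c,f},{c,d,f}} W2={{a},{a,b},{a,c},{a,e},{a,c,e}} W3={{a},{b},{c},{a,b},{a,c},{a,e},{b,c},{b,d},{b,f},{c,d},{c,e},{c,f},{a,c,e},{b,c,f},{c,d,f}}
  W12={{a,e},{a,c,e}} W13={{a,e},{b,d},{b,f},{c,d},{c,e},{c,f},{a,c,e},{b,c,f},{c,d,f}} W23={{a},{a,b},{a,c},{a,e},{a,c,e}}
  W123={{a,e},{a,c,e}}
components per intersection:
  W1: {{d},{e},{f},{a,e},{b,d},{b,f},{c,d},{c,e},{c,f},{d,e},{d,f},{a,c,e},{b,c,f},{c,d,f}}
  W2: {{a},{a,b},{a,c},{a,e},{a,c,e}}
  W3: {{a},{b},{c},{a,b},{a,c},{a,e},{b,c},{b,d},{b,f},{c,d},{c,e},{c,f},{a,c,e},{b,c,f},{c,d,f}}
  W12: {{a,e},{a,c,e}}
  W13: {{a,e},{c,e},{a,c,e}} {{b,d}} {{b,f},{c,d},{c,f},{b,c,f},{c,d,f}}
  W23: {{a},{a,b},{a,c},{a,e},{a,c,e}}
  W123: {{a,e},{a,c,e}}
C dims 3,5,1; δ0: rk 2, SNF 1^2; δ1: rk 1, SNF 1^1
Ȟ^0 = (3 − 2) − 0 = 1, so Ȟ^0 ≅ Z
Ȟ^1 = (5 − 1) − 2 = 2, so Ȟ^1 ≅ Z^2
Ȟ^2 = (1 − 0) − 1 = 0, so Ȟ^2 ≅ 0


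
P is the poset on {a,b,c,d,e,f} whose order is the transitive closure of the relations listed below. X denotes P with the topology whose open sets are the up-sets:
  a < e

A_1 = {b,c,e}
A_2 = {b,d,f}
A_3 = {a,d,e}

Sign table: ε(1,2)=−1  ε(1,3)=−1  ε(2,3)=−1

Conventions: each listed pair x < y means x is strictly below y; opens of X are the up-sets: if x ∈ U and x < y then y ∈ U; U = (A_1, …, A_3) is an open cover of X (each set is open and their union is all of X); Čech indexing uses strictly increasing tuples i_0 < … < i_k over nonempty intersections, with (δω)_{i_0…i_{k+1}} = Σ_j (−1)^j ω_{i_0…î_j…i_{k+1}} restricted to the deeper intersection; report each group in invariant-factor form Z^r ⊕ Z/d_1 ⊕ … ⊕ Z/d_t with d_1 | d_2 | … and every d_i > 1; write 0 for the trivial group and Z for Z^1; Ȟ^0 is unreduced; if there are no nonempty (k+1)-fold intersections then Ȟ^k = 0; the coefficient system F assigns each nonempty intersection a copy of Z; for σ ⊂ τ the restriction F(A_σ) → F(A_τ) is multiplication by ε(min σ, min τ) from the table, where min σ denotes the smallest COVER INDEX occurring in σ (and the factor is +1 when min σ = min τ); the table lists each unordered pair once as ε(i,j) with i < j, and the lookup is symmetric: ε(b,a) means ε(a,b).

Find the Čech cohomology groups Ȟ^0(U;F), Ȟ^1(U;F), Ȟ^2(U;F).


Ȟ^0 ≅ 0, Ȟ^1 ≅ Z/2 and Ȟ^2 ≅ 0

intersection data:
  A12={b} A13={e} A23={d}
C dims 3,3; δ0: rk 3, SNF 1^2·2
Ȟ^0 = (3 − 3) − 0 = 0, so Ȟ^0 ≅ 0
Ȟ^1 = (3 − 0) − 3 = 0 plus torsion [2], so Ȟ^1 ≅ Z/2
Ȟ^2 = (0 − 0) − 0 = 0, so Ȟ^2 ≅ 0


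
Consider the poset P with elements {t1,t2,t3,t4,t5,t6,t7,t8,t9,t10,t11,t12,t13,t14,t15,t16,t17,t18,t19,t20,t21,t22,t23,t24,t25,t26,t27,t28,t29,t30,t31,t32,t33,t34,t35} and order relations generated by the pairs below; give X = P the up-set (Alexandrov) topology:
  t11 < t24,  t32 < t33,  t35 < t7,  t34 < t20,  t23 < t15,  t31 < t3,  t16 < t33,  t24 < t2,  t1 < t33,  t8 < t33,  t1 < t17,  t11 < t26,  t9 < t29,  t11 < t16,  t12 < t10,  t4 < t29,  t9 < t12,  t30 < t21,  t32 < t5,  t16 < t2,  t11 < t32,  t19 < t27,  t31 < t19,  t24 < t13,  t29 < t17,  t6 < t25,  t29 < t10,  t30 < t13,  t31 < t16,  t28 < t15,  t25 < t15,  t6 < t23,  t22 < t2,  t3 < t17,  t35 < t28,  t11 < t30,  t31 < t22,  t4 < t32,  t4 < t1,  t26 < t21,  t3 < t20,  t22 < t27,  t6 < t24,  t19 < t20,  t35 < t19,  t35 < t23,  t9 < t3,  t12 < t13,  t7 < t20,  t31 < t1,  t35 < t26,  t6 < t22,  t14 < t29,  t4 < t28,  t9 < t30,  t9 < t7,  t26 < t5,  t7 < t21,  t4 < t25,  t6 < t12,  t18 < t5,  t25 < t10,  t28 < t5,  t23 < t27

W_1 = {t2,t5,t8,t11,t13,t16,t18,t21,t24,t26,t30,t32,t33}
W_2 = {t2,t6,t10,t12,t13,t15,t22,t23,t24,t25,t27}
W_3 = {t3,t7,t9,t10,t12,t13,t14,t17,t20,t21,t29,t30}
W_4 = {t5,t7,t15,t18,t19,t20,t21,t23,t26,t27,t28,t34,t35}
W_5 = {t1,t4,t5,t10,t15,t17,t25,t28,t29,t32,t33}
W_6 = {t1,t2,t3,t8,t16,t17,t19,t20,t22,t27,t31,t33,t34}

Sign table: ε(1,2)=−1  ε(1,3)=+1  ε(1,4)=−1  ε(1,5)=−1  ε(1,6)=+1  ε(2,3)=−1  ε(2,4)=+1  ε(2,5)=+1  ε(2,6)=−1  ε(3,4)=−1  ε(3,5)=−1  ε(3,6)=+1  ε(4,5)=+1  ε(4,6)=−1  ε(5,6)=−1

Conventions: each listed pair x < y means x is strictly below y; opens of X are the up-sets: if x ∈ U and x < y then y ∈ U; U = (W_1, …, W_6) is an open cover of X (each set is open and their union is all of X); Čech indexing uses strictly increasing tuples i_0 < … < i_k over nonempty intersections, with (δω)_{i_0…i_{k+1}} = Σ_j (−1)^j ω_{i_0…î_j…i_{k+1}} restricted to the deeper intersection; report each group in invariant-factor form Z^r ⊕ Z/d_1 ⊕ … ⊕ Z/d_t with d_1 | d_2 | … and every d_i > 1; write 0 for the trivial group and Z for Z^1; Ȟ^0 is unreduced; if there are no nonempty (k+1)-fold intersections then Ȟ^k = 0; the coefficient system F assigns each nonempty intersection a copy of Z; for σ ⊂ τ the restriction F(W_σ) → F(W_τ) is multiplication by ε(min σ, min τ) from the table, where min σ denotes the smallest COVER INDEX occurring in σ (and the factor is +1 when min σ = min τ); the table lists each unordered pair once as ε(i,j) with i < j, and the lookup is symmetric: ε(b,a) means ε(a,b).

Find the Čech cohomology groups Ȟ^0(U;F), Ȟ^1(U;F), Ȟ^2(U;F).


Ȟ^0(U;F) ≅ Z, Ȟ^1(U;F) ≅ 0 and Ȟ^2(U;F) ≅ Z/2

nerve simplices:
  W12={t2,t13,t24} W13={t13,t21,t30} W14={t5,t18,t21,t26} W15={t5,t32,t33} W16={t2,t8,t16,t33} W23={t10,t12,t13} W24={t15,t23,t27} W25={t10,t15,t25} W26={t2,t22,t27} W34={t7,t20,t21} W35={t10,t17,t29} W36={t3,t17,t20} W45={t5,t15,t28} W46={t19,t20,t27,t34} W56={t1,t17,t33}
  W123={t13} W126={t2} W134={t21} W145={t5} W156={t33} W235={t10} W245={t15} W246={t27} W346={t20} W356={t17}
C dims 6,15,10; δ0: rk 5, SNF 1^5; δ1: rk 10, SNF 1^9·2
degree 0: 6−5−0 = 1 → Ȟ^0 ≅ Z
degree 1: 15−10−5 = 0 → Ȟ^1 ≅ 0
degree 2: 10−0−10 = 0 plus torsion [2] → Ȟ^2 ≅ Z/2


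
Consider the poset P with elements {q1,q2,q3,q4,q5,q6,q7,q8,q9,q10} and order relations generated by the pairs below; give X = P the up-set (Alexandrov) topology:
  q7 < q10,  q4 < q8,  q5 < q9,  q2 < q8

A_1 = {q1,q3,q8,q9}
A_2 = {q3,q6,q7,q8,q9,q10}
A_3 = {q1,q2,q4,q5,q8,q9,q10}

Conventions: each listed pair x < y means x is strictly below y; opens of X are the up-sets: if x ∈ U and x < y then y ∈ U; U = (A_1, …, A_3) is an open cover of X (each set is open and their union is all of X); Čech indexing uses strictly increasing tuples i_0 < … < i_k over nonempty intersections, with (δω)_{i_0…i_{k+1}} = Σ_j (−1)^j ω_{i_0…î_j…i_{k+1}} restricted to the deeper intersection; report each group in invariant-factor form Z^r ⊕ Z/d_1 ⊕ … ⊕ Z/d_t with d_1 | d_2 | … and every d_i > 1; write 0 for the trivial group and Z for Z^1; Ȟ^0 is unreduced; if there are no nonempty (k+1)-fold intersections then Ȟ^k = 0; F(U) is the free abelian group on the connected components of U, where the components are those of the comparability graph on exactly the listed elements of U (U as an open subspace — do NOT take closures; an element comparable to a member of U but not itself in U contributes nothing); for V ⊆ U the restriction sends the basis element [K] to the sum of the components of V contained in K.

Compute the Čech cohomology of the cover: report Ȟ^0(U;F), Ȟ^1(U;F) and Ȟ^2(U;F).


intersection data:
  A12={q3,q8,q9} A13={q1,q8,q9} A23={q8,q9,q10}
  A123={q8,q9}
components per intersection:
  A1: {q1} {q3} {q8} {q9}
  A2: {q3} {q6} {q7,q10} {q8} {q9}
  A3: {q1} {q2,q4,q8} {q5,q9} {q10}
  A12: {q3} {q8} {q9}
  A13: {q1} {q8} {q9}
  A23: {q8} {q9} {q10}
  A123: {q8} {q9}
C dims 13,9,2; δ0: rk 7, SNF 1^7; δ1: rk 2, SNF 1^2
Ȟ^0 = (13 − 7) − 0 = 6, so Ȟ^0 ≅ Z^6
Ȟ^1 = (9 − 2) − 7 = 0, so Ȟ^1 ≅ 0
Ȟ^2 = (2 − 0) − 2 = 0, so Ȟ^2 ≅ 0

Ȟ^0 ≅ Z^6, Ȟ^1 ≅ 0, Ȟ^2 ≅ 0


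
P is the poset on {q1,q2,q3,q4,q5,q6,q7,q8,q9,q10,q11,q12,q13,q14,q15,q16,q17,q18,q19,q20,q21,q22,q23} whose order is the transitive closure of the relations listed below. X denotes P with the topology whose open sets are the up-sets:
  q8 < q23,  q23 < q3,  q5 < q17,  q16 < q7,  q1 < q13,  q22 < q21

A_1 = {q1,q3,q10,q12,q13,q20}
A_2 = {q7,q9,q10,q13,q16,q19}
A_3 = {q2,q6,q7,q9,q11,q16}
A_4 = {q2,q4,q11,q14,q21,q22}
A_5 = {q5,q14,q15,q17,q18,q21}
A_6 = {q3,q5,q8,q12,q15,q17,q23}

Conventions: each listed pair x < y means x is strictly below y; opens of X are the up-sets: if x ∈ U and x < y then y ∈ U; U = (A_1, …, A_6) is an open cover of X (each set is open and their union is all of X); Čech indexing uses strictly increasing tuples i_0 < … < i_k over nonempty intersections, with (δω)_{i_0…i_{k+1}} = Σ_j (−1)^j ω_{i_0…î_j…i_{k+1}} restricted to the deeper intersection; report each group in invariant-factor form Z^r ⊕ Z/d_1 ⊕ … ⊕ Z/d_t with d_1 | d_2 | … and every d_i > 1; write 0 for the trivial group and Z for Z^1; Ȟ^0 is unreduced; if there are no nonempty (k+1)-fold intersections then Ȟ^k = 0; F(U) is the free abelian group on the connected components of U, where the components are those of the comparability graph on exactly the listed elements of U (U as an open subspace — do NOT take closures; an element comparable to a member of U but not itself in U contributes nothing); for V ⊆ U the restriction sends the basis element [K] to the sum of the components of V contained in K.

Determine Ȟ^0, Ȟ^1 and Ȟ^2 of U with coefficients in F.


Ȟ^0 ≅ Z^17, Ȟ^1 ≅ 0 and Ȟ^2 ≅ 0

cover nerve:
  A12={q10,q13} A16={q3,q12} A23={q7,q9,q16} A34={q2,q11} A45={q14,q21} A56={q5,q15,q17}
components per intersection:
  A1: {q1,q13} {q3} {q10} {q12} {q20}
  A2: {q7,q16} {q9} {q10} {q13} {q19}
  A3: {q2} {q6} {q7,q16} {q9} {q11}
  A4: {q2} {q4} {q11} {q14} {q21,q22}
  A5: {q5,q17} {q14} {q15} {q18} {q21}
  A6: {q3,q8,q23} {q5,q17} {q12} {q15}
  A12: {q10} {q13}
  A16: {q3} {q12}
  A23: {q7,q16} {q9}
  A34: {q2} {q11}
  A45: {q14} {q21}
  A56: {q5,q17} {q15}
C dims 29,12; δ0: rk 12, SNF 1^12
Ȟ^0: (29−12)−0=17 ⇒ Z^17
Ȟ^1: (12−0)−12=0 ⇒ 0
Ȟ^2: (0−0)−0=0 ⇒ 0


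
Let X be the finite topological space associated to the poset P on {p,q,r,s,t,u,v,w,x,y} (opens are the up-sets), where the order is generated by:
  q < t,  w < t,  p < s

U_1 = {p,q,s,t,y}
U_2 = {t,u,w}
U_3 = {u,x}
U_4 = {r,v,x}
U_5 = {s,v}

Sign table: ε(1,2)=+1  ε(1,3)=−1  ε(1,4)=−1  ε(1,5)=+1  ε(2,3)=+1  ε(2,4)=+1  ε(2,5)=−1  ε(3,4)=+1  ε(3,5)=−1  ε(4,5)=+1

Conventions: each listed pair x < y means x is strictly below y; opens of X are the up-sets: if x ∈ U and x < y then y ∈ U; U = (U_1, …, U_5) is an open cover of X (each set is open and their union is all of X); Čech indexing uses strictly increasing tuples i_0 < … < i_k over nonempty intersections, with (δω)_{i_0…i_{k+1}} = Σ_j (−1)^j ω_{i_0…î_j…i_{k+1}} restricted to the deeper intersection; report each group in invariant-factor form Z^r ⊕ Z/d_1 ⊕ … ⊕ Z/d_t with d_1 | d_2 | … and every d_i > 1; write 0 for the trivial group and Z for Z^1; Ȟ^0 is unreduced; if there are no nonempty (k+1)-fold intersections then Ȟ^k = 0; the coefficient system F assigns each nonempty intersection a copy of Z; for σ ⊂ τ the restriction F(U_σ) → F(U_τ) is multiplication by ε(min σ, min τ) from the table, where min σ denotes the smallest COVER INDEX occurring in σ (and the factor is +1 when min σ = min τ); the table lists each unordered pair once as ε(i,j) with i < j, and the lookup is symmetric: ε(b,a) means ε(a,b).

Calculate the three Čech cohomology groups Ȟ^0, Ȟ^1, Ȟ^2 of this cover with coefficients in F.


cover nerve:
  U12={t} U15={s} U23={u} U34={x} U45={v}
C dims 5,5; δ0: rk 4, SNF 1^4
Ȟ^0: (5−4)−0=1 ⇒ Z
Ȟ^1: (5−0)−4=1 ⇒ Z
Ȟ^2: (0−0)−0=0 ⇒ 0

Ȟ^0 ≅ Z,  Ȟ^1 ≅ Z,  Ȟ^2 ≅ 0


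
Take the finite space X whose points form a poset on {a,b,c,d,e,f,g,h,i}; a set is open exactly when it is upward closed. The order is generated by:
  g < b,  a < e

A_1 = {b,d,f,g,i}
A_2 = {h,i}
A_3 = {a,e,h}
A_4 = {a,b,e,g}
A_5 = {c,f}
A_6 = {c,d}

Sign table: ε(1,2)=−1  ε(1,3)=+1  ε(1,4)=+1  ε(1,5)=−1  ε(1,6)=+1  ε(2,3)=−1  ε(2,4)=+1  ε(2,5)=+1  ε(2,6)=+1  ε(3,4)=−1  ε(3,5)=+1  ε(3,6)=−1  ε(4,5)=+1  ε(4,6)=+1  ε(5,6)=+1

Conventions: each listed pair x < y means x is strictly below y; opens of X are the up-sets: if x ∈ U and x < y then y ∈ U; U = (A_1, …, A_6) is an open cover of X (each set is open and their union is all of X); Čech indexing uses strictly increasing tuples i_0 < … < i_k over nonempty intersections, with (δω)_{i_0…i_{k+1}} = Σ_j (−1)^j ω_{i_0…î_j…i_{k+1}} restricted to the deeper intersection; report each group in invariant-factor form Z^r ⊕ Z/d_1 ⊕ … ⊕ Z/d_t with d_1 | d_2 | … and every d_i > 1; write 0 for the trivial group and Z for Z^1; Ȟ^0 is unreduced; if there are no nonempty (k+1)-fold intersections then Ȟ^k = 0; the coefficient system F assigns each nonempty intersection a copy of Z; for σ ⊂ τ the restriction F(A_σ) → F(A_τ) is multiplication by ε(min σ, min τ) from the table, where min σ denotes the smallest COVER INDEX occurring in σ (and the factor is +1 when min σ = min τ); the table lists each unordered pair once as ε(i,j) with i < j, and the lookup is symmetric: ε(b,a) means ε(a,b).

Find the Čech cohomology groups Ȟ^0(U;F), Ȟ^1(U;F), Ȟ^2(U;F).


nonempty intersections:
  A12={i} A14={b,g} A15={f} A16={d} A23={h} A34={a,e} A56={c}
C dims 6,7; δ0: rk 6, SNF 1^5·2
Ȟ^0: (6−6)−0=0 ⇒ 0
Ȟ^1: (7−0)−6=1 plus torsion [2] ⇒ Z ⊕ Z/2
Ȟ^2: (0−0)−0=0 ⇒ 0

Ȟ^0 = 0; Ȟ^1 = Z ⊕ Z/2; Ȟ^2 = 0


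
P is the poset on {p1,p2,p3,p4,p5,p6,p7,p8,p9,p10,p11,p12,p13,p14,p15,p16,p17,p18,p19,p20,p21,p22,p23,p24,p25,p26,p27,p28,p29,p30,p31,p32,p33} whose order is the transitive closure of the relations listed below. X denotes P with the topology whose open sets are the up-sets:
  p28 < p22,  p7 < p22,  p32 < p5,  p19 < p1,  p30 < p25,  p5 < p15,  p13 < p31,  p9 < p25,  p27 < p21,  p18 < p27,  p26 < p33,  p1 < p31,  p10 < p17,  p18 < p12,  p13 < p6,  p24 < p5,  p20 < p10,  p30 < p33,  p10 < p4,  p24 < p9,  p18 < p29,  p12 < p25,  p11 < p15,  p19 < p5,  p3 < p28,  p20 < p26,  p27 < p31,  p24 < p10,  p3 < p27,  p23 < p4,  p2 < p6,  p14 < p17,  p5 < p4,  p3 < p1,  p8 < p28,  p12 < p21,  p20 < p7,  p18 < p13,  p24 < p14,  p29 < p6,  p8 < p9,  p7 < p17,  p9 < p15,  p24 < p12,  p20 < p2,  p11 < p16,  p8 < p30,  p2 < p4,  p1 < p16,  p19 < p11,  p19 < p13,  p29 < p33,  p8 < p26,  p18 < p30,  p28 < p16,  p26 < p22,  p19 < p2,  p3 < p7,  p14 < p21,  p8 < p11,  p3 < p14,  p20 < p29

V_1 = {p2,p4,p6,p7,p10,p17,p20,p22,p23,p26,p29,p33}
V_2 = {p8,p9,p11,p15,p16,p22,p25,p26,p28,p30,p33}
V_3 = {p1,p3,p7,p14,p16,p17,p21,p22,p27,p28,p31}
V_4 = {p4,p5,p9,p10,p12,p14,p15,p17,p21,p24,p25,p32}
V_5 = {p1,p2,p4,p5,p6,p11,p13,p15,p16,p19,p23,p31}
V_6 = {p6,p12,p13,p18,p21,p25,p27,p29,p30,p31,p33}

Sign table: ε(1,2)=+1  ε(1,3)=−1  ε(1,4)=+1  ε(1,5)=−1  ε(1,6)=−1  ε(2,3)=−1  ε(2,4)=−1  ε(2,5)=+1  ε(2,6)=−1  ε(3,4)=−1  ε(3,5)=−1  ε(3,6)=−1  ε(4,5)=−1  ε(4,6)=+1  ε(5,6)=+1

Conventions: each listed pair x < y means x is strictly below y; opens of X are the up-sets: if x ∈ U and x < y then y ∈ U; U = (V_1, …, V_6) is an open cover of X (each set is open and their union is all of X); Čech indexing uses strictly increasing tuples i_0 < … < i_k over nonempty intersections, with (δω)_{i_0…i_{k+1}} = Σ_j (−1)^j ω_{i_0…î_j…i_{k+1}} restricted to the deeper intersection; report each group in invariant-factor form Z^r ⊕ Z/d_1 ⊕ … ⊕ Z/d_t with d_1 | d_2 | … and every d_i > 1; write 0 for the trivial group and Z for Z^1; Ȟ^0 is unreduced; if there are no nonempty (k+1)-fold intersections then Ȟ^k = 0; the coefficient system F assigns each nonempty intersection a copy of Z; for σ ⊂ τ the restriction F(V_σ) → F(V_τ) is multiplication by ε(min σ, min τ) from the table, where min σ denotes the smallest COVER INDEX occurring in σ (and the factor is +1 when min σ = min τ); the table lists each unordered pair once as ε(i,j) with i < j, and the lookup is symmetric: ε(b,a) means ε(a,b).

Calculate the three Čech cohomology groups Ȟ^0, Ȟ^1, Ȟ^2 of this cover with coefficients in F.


nonempty overlaps:
  V12={p22,p26,p33} V13={p7,p17,p22} V14={p4,p10,p17} V15={p2,p4,p6,p23} V16={p6,p29,p33} V23={p16,p22,p28} V24={p9,p15,p25} V25={p11,p15,p16} V26={p25,p30,p33} V34={p14,p17,p21} V35={p1,p16,p31} V36={p21,p27,p31} V45={p4,p5,p15} V46={p12,p21,p25} V56={p6,p13,p31}
  V123={p22} V126={p33} V134={p17} V145={p4} V156={p6} V235={p16} V245={p15} V246={p25} V346={p21} V356={p31}
C dims 6,15,10; δ0: rk 6, SNF 1^5·2; δ1: rk 9, SNF 1^9
degree 0: 6−6−0 = 0 → Ȟ^0 ≅ 0
degree 1: 15−9−6 = 0 plus torsion [2] → Ȟ^1 ≅ Z/2
degree 2: 10−0−9 = 1 → Ȟ^2 ≅ Z

Ȟ^0 = 0; Ȟ^1 = Z/2; Ȟ^2 = Z


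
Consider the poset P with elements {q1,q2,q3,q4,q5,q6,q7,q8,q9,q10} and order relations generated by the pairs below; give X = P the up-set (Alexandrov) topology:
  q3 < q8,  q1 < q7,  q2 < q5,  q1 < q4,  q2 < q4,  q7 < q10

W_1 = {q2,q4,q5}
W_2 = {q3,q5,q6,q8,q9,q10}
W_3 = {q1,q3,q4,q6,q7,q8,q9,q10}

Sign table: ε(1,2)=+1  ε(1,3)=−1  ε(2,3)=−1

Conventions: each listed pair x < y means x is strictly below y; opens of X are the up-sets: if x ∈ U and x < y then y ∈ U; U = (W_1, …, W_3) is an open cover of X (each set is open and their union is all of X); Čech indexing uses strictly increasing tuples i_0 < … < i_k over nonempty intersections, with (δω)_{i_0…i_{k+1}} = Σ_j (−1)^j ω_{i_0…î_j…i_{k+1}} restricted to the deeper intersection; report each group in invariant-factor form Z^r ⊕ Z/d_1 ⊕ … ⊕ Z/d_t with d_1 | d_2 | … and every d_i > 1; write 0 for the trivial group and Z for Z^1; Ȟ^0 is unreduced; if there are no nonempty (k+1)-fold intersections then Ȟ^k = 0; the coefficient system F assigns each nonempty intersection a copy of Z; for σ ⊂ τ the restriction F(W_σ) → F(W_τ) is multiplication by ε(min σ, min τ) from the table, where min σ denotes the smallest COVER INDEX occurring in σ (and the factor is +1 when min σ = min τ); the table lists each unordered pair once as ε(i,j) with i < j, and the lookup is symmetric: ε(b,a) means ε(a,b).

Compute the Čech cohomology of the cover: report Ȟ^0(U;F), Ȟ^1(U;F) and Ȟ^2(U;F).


Ȟ^0(U;F) ≅ Z, Ȟ^1(U;F) ≅ Z, Ȟ^2(U;F) ≅ 0

intersection data:
  W12={q5} W13={q4} W23={q3,q6,q8,q9,q10}
C dims 3,3; δ0: rk 2, SNF 1^2
Ȟ^0 = (3 − 2) − 0 = 1, so Ȟ^0 ≅ Z
Ȟ^1 = (3 − 0) − 2 = 1, so Ȟ^1 ≅ Z
Ȟ^2 = (0 − 0) − 0 = 0, so Ȟ^2 ≅ 0


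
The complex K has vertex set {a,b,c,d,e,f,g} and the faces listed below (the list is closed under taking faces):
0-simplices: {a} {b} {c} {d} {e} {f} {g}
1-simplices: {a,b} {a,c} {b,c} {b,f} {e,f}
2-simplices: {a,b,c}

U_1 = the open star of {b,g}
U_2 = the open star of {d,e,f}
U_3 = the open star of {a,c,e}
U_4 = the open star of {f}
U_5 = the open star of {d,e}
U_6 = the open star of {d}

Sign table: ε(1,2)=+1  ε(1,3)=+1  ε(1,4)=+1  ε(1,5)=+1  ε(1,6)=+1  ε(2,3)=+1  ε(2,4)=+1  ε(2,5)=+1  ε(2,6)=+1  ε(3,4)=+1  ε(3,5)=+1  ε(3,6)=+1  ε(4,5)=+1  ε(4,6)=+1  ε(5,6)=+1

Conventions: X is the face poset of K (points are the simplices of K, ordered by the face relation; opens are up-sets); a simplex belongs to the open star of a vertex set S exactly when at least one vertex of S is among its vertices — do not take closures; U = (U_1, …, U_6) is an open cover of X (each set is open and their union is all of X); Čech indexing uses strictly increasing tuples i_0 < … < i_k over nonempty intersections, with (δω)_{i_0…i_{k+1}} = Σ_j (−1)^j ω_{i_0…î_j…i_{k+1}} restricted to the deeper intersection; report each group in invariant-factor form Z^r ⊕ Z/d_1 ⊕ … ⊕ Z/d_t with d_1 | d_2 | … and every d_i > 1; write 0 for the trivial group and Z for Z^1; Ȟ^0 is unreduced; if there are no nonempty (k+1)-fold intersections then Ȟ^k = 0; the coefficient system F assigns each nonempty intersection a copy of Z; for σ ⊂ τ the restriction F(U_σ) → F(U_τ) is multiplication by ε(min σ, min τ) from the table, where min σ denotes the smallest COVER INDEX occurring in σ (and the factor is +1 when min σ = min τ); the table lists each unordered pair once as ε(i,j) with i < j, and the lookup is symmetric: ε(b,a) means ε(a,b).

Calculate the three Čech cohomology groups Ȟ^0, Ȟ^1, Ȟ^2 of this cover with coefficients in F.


Ȟ^0 = Z, Ȟ^1 = Z, Ȟ^2 = 0

nerve simplices:
  U1={{b},{g},{a,b},{b,c},{b,f},{a,b,c}} U2={{d},{e},{f},{b,f},{e,f}} U3={{a},{c},{e},{a,b},{a,c},{b,c},{e,f},{a,b,c}} U4={{f},{b,f},{e,f}} U5={{d},{e},{e,f}} U6={{d}}
  U12={{b,f}} U13={{a,b},{b,c},{a,b,c}} U14={{b,f}} U23={{e},{e,f}} U24={{f},{b,f},{e,f}} U25={{d},{e},{e,f}} U26={{d}} U34={{e,f}} U35={{e},{e,f}} U45={{e,f}} U56={{d}}
  U124={{b,f}} U234={{e,f}} U235={{e},{e,f}} U245={{e,f}} U256={{d}} U345={{e,f}}
  U2345={{e,f}}
C dims 6,11,6,1; δ0: rk 5, SNF 1^5; δ1: rk 5, SNF 1^5; δ2: rk 1, SNF 1^1
degree 0: 6−5−0 = 1 → Ȟ^0 ≅ Z
degree 1: 11−5−5 = 1 → Ȟ^1 ≅ Z
degree 2: 6−1−5 = 0 → Ȟ^2 ≅ 0


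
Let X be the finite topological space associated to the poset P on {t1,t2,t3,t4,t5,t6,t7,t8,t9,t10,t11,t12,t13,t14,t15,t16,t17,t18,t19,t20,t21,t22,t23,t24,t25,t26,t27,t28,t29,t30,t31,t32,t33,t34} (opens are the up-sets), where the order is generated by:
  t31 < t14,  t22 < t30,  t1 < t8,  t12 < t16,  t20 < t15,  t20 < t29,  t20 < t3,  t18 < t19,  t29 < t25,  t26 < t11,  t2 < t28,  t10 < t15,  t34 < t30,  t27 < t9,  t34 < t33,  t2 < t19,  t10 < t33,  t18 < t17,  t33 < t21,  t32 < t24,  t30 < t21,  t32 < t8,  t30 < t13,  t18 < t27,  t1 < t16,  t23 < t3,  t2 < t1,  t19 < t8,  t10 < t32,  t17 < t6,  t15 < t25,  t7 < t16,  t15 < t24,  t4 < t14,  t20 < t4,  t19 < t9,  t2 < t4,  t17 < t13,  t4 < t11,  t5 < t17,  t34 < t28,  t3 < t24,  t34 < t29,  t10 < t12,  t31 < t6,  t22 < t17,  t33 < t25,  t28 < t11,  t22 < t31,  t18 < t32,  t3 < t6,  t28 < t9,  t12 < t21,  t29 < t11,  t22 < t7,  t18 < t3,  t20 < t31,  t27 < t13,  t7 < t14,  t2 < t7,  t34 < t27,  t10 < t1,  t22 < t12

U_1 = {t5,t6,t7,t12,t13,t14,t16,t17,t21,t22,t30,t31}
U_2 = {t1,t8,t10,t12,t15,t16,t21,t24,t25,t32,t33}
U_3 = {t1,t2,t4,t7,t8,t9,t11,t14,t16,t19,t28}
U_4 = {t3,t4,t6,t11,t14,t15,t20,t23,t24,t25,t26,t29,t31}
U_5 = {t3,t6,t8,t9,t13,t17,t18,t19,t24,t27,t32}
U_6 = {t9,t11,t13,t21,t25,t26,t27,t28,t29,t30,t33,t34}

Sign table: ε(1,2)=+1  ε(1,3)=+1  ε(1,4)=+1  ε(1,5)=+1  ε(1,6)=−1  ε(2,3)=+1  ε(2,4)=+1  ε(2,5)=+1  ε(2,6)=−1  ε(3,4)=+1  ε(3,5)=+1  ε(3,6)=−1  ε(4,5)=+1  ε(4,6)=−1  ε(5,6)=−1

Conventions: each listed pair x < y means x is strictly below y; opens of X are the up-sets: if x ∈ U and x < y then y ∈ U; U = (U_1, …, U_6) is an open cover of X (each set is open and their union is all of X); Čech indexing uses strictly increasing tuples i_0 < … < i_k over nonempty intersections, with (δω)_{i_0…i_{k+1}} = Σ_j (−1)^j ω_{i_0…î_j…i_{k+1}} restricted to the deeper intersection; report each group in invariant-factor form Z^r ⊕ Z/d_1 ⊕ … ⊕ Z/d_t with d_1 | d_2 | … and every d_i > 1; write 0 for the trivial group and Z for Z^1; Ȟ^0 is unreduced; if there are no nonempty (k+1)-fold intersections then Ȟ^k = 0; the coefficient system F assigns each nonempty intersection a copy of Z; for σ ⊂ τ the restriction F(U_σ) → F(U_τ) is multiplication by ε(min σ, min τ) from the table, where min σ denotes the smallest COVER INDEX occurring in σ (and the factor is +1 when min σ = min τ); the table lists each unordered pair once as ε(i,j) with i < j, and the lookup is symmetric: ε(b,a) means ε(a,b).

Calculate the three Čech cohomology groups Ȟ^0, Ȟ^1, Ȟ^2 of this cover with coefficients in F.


Ȟ^0 = Z; Ȟ^1 = 0; Ȟ^2 = Z/2

intersection data:
  U12={t12,t16,t21} U13={t7,t14,t16} U14={t6,t14,t31} U15={t6,t13,t17} U16={t13,t21,t30} U23={t1,t8,t16} U24={t15,t24,t25} U25={t8,t24,t32} U26={t21,t25,t33} U34={t4,t11,t14} U35={t8,t9,t19} U36={t9,t11,t28} U45={t3,t6,t24} U46={t11,t25,t26,t29} U56={t9,t13,t27}
  U123={t16} U126={t21} U134={t14} U145={t6} U156={t13} U235={t8} U245={t24} U246={t25} U346={t11} U356={t9}
C dims 6,15,10; δ0: rk 5, SNF 1^5; δ1: rk 10, SNF 1^9·2
Ȟ^0 = (6 − 5) − 0 = 1, so Ȟ^0 ≅ Z
Ȟ^1 = (15 − 10) − 5 = 0, so Ȟ^1 ≅ 0
Ȟ^2 = (10 − 0) − 10 = 0 plus torsion [2], so Ȟ^2 ≅ Z/2
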